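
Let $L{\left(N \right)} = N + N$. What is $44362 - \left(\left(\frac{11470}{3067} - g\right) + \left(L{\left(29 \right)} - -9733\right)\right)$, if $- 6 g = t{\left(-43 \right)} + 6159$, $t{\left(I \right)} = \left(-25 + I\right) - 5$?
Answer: $\frac{308720480}{9201} \approx 33553.0$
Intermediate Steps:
$t{\left(I \right)} = -30 + I$
$L{\left(N \right)} = 2 N$
$g = - \frac{3043}{3}$ ($g = - \frac{\left(-30 - 43\right) + 6159}{6} = - \frac{-73 + 6159}{6} = \left(- \frac{1}{6}\right) 6086 = - \frac{3043}{3} \approx -1014.3$)
$44362 - \left(\left(\frac{11470}{3067} - g\right) + \left(L{\left(29 \right)} - -9733\right)\right) = 44362 - \left(\left(\frac{11470}{3067} - - \frac{3043}{3}\right) + \left(2 \cdot 29 - -9733\right)\right) = 44362 - \left(\left(11470 \cdot \frac{1}{3067} + \frac{3043}{3}\right) + \left(58 + 9733\right)\right) = 44362 - \left(\left(\frac{11470}{3067} + \frac{3043}{3}\right) + 9791\right) = 44362 - \left(\frac{9367291}{9201} + 9791\right) = 44362 - \frac{99454282}{9201} = \frac{308720480}{9201}$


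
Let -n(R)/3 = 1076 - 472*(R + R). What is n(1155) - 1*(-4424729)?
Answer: 7692461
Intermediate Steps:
n(R) = -3228 + 2832*R (n(R) = -3*(1076 - 472*(R + R)) = -3*(1076 - 472*2*R) = -3*(1076 - 944*R) = -3228 + 2832*R)
n(1155) - 1*(-4424729) = (-3228 + 2832*1155) - 1*(-4424729) = (-3228 + 3270960) + 4424729 = 3267732 + 4424729 = 7692461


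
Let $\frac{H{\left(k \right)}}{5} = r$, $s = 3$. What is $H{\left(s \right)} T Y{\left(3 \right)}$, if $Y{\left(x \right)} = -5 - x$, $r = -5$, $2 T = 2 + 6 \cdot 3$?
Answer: $2000$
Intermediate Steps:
$T = 10$ ($T = \frac{2 + 6 \cdot 3}{2} = \frac{2 + 18}{2} = \frac{1}{2} \cdot 20 = 10$)
$H{\left(k \right)} = -25$ ($H{\left(k \right)} = 5 \left(-5\right) = -25$)
$H{\left(s \right)} T Y{\left(3 \right)} = \left(-25\right) 10 \left(-5 - 3\right) = - 250 \left(-5 - 3\right) = \left(-250\right) \left(-8\right) = 2000$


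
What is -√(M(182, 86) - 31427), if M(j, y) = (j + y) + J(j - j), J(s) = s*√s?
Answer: -I*√31159 ≈ -176.52*I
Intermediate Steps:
J(s) = s^(3/2)
M(j, y) = j + y (M(j, y) = (j + y) + (j - j)^(3/2) = (j + y) + 0^(3/2) = (j + y) + 0 = j + y)
-√(M(182, 86) - 31427) = -√((182 + 86) - 31427) = -√(268 - 31427) = -√(-31159) = -I*√31159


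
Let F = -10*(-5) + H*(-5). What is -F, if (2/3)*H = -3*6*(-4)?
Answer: 490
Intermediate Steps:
H = 108 (H = 3*(-3*6*(-4))/2 = 3*(-18*(-4))/2 = (3/2)*72 = 108)
F = -490 (F = -10*(-5) + 108*(-5) = 50 - 540 = -490)
-F = -1*(-490) = 490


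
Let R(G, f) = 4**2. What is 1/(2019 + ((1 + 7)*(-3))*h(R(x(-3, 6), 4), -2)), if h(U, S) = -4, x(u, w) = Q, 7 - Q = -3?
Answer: 1/2115 ≈ 0.00047281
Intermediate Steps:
Q = 10 (Q = 7 - 1*(-3) = 7 + 3 = 10)
x(u, w) = 10
R(G, f) = 16
1/(2019 + ((1 + 7)*(-3))*h(R(x(-3, 6), 4), -2)) = 1/(2019 + ((1 + 7)*(-3))*(-4)) = 1/(2019 + (8*(-3))*(-4)) = 1/(2019 - 24*(-4)) = 1/(2019 + 96) = 1/2115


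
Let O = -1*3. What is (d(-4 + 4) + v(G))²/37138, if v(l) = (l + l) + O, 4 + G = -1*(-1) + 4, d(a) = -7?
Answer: 32/18569 ≈ 0.0017233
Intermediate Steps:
O = -3
G = 1 (G = -4 + (-1*(-1) + 4) = -4 + (1 + 4) = -4 + 5 = 1)
v(l) = -3 + 2*l (v(l) = (l + l) - 3 = 2*l - 3 = -3 + 2*l)
(d(-4 + 4) + v(G))²/37138 = (-7 + (-3 + 2*1))²/37138 = (-7 + (-3 + 2))²*(1/37138) = (-7 - 1)²*(1/37138) = (-8)²*(1/37138) = 64*(1/37138) = 32/18569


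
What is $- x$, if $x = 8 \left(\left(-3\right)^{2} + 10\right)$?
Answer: $-152$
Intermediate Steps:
$x = 152$ ($x = 8 \left(9 + 10\right) = 8 \cdot 19 = 152$)
$- x = \left(-1\right) 152 = -152$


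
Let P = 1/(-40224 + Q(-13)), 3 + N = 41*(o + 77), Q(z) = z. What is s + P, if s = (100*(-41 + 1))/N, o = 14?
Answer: -10059483/9375221 ≈ -1.0730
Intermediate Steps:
N = 3728 (N = -3 + 41*(14 + 77) = -3 + 41*91 = -3 + 3731 = 3728)
s = -250/233 (s = (100*(-41 + 1))/3728 = (100*(-40))*(1/3728) = -4000*1/3728 = -250/233 ≈ -1.0730)
P = -1/40237 (P = 1/(-40224 - 13) = 1/(-40237) = -1/40237 ≈ -2.4853e-5)
s + P = -250/233 - 1/40237 = -10059483/9375221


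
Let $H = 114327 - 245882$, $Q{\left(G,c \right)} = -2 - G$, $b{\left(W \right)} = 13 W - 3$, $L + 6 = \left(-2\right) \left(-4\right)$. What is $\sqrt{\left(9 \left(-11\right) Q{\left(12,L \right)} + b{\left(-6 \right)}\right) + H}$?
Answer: $5 i \sqrt{5210} \approx 360.9 i$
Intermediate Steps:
$L = 2$ ($L = -6 - -8 = -6 + 8 = 2$)
$b{\left(W \right)} = -3 + 13 W$
$H = -131555$ ($H = 114327 - 245882 = -131555$)
$\sqrt{\left(9 \left(-11\right) Q{\left(12,L \right)} + b{\left(-6 \right)}\right) + H} = \sqrt{\left(9 \left(-11\right) \left(-2 - 12\right) + \left(-3 + 13 \left(-6\right)\right)\right) - 131555} = \sqrt{\left(- 99 \left(-2 - 12\right) - 81\right) - 131555} = \sqrt{\left(\left(-99\right) \left(-14\right) - 81\right) - 131555} = \sqrt{\left(1386 - 81\right) - 131555} = \sqrt{1305 - 131555} = \sqrt{-130250} = 5 i \sqrt{5210}$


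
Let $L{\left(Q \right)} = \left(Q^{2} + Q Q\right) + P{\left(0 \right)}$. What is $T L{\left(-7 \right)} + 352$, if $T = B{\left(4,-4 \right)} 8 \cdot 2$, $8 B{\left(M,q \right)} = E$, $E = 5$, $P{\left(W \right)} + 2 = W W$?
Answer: $1312$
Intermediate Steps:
$P{\left(W \right)} = -2 + W^{2}$ ($P{\left(W \right)} = -2 + W W = -2 + W^{2}$)
$B{\left(M,q \right)} = \frac{5}{8}$ ($B{\left(M,q \right)} = \frac{1}{8} \cdot 5 = \frac{5}{8}$)
$T = 10$ ($T = \frac{5}{8} \cdot 8 \cdot 2 = 5 \cdot 2 = 10$)
$L{\left(Q \right)} = -2 + 2 Q^{2}$ ($L{\left(Q \right)} = \left(Q^{2} + Q Q\right) - \left(2 - 0^{2}\right) = \left(Q^{2} + Q^{2}\right) + \left(-2 + 0\right) = 2 Q^{2} - 2 = -2 + 2 Q^{2}$)
$T L{\left(-7 \right)} + 352 = 10 \left(-2 + 2 \left(-7\right)^{2}\right) + 352 = 10 \left(-2 + 2 \cdot 49\right) + 352 = 10 \left(-2 + 98\right) + 352 = 10 \cdot 96 + 352 = 960 + 352 = 1312$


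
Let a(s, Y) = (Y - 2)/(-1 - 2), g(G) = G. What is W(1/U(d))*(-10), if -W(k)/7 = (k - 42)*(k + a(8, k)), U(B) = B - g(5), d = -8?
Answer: -306320/169 ≈ -1812.5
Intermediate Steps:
a(s, Y) = 2/3 - Y/3 (a(s, Y) = (-2 + Y)/(-3) = (-2 + Y)*(-1/3) = 2/3 - Y/3)
U(B) = -5 + B (U(B) = B - 1*5 = B - 5 = -5 + B)
W(k) = -7*(-42 + k)*(2/3 + 2*k/3) (W(k) = -7*(k - 42)*(k + (2/3 - k/3)) = -7*(-42 + k)*(2/3 + 2*k/3))
W(1/U(d))*(-10) = (196 - 14/(3*(-5 - 8)**2) + 574/(3*(-5 - 8)))*(-10) = (196 - 14*(1/(-13))**2/3 + (574/3)/(-13))*(-10) = (196 - 14*(-1/13)**2/3 + (574/3)*(-1/13))*(-10) = (196 - 14/3*1/169 - 574/39)*(-10) = (196 - 14/507 - 574/39)*(-10) = (30632/169)*(-10) = -306320/169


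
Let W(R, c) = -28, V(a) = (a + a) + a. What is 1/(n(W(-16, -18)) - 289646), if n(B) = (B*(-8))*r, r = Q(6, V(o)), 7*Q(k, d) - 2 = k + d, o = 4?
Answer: -1/289006 ≈ -3.4601e-6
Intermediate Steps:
V(a) = 3*a (V(a) = 2*a + a = 3*a)
Q(k, d) = 2/7 + d/7 + k/7 (Q(k, d) = 2/7 + (k + d)/7 = 2/7 + (d + k)/7 = 2/7 + (d/7 + k/7) = 2/7 + d/7 + k/7)
r = 20/7 (r = 2/7 + (3*4)/7 + (1/7)*6 = 2/7 + (1/7)*12 + 6/7 = 2/7 + 12/7 + 6/7 = 20/7 ≈ 2.8571)
n(B) = -160*B/7 (n(B) = (B*(-8))*(20/7) = -8*B*(20/7) = -160*B/7)
1/(n(W(-16, -18)) - 289646) = 1/(-160/7*(-28) - 289646) = 1/(640 - 289646) = 1/(-289006) = -1/289006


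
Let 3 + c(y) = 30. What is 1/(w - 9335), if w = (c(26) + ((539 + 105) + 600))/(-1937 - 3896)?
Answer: -5833/54452326 ≈ -0.00010712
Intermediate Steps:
c(y) = 27 (c(y) = -3 + 30 = 27)
w = -1271/5833 (w = (27 + ((539 + 105) + 600))/(-1937 - 3896) = (27 + (644 + 600))/(-5833) = (27 + 1244)*(-1/5833) = 1271*(-1/5833) = -1271/5833 ≈ -0.21790)
1/(w - 9335) = 1/(-1271/5833 - 9335) = 1/(-54452326/5833) = -5833/54452326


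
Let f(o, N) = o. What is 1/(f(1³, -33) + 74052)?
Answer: 1/74053 ≈ 1.3504e-5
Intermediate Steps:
1/(f(1³, -33) + 74052) = 1/(1³ + 74052) = 1/(1 + 74052) = 1/74053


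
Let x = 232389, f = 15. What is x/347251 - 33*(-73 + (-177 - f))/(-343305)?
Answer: 5116239710/7947533637 ≈ 0.64375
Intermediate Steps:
x/347251 - 33*(-73 + (-177 - f))/(-343305) = 232389/347251 - 33*(-73 + (-177 - 1*15))/(-343305) = 232389*(1/347251) - 33*(-73 + (-177 - 15))*(-1/343305) = 232389/347251 - 33*(-73 - 192)*(-1/343305) = 232389/347251 - 33*(-265)*(-1/343305) = 232389/347251 + 8745*(-1/343305) = 232389/347251 - 583/22887 = 5116239710/7947533637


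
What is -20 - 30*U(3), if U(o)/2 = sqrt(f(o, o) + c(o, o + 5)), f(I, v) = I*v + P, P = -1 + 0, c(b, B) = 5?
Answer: -20 - 60*sqrt(13) ≈ -236.33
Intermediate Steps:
P = -1
f(I, v) = -1 + I*v (f(I, v) = I*v - 1 = -1 + I*v)
U(o) = 2*sqrt(4 + o**2) (U(o) = 2*sqrt((-1 + o*o) + 5) = 2*sqrt((-1 + o**2) + 5) = 2*sqrt(4 + o**2))
-20 - 30*U(3) = -20 - 60*sqrt(4 + 3**2) = -20 - 60*sqrt(4 + 9) = -20 - 60*sqrt(13)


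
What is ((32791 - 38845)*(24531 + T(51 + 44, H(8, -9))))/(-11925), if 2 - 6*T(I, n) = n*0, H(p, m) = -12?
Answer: 148512692/11925 ≈ 12454.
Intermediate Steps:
T(I, n) = ⅓ (T(I, n) = ⅓ - n*0/6 = ⅓ - ⅙*0 = ⅓ + 0 = ⅓)
((32791 - 38845)*(24531 + T(51 + 44, H(8, -9))))/(-11925) = ((32791 - 38845)*(24531 + ⅓))/(-11925) = -6054*73594/3*(-1/11925) = -148512692*(-1/11925) = 148512692/11925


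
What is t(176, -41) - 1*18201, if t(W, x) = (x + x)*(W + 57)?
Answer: -37307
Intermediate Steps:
t(W, x) = 2*x*(57 + W) (t(W, x) = (2*x)*(57 + W) = 2*x*(57 + W))
t(176, -41) - 1*18201 = 2*(-41)*(57 + 176) - 1*18201 = 2*(-41)*233 - 18201 = -19106 - 18201 = -37307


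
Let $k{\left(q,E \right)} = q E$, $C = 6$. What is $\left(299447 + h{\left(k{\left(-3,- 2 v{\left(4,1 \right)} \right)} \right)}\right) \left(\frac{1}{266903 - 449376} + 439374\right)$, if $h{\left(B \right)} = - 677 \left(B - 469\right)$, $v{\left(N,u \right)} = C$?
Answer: $\frac{47510086253829788}{182473} \approx 2.6037 \cdot 10^{11}$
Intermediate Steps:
$v{\left(N,u \right)} = 6$
$k{\left(q,E \right)} = E q$
$h{\left(B \right)} = 317513 - 677 B$ ($h{\left(B \right)} = - 677 \left(-469 + B\right) = 317513 - 677 B$)
$\left(299447 + h{\left(k{\left(-3,- 2 v{\left(4,1 \right)} \right)} \right)}\right) \left(\frac{1}{266903 - 449376} + 439374\right) = \left(299447 + \left(317513 - 677 \left(-2\right) 6 \left(-3\right)\right)\right) \left(\frac{1}{266903 - 449376} + 439374\right) = \left(299447 + \left(317513 - 677 \left(\left(-12\right) \left(-3\right)\right)\right)\right) \left(\frac{1}{-182473} + 439374\right) = \left(299447 + \left(317513 - 24372\right)\right) \left(- \frac{1}{182473} + 439374\right) = \left(299447 + \left(317513 - 24372\right)\right) \frac{80173891901}{182473} = \left(299447 + 293141\right) \frac{80173891901}{182473} = 592588 \cdot \frac{80173891901}{182473} = \frac{47510086253829788}{182473}$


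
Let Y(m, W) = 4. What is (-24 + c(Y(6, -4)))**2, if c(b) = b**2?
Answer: 64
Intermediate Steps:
(-24 + c(Y(6, -4)))**2 = (-24 + 4**2)**2 = (-24 + 16)**2 = (-8)**2 = 64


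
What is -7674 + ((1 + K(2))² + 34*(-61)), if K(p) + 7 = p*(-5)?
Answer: -9492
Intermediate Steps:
K(p) = -7 - 5*p (K(p) = -7 + p*(-5) = -7 - 5*p)
-7674 + ((1 + K(2))² + 34*(-61)) = -7674 + ((1 + (-7 - 5*2))² + 34*(-61)) = -7674 + ((1 + (-7 - 10))² - 2074) = -7674 + ((1 - 17)² - 2074) = -7674 + ((-16)² - 2074) = -7674 + (256 - 2074) = -7674 - 1818 = -9492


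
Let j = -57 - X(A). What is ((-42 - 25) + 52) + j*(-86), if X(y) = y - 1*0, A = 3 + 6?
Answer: 5661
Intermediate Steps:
A = 9
X(y) = y (X(y) = y + 0 = y)
j = -66 (j = -57 - 1*9 = -57 - 9 = -66)
((-42 - 25) + 52) + j*(-86) = ((-42 - 25) + 52) - 66*(-86) = (-67 + 52) + 5676 = -15 + 5676 = 5661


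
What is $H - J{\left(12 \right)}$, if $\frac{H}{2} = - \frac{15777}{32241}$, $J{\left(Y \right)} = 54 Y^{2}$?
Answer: $- \frac{83579190}{10747} \approx -7777.0$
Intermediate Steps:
$H = - \frac{10518}{10747}$ ($H = 2 \left(- \frac{15777}{32241}\right) = 2 \left(\left(-15777\right) \frac{1}{32241}\right) = 2 \left(- \frac{5259}{10747}\right) = - \frac{10518}{10747} \approx -0.97869$)
$H - J{\left(12 \right)} = - \frac{10518}{10747} - 54 \cdot 12^{2} = - \frac{10518}{10747} - 54 \cdot 144 = - \frac{10518}{10747} - 7776 = - \frac{83579190}{10747}$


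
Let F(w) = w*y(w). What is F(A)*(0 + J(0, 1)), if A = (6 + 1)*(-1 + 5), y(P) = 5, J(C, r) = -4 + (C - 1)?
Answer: -700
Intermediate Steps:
J(C, r) = -5 + C (J(C, r) = -4 + (-1 + C) = -5 + C)
A = 28 (A = 7*4 = 28)
F(w) = 5*w (F(w) = w*5 = 5*w)
F(A)*(0 + J(0, 1)) = (5*28)*(0 + (-5 + 0)) = 140*(0 - 5) = 140*(-5) = -700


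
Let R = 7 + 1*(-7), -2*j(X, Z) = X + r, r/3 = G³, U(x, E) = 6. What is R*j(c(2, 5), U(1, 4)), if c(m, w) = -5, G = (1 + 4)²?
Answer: 0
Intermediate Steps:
G = 25 (G = 5² = 25)
r = 46875 (r = 3*25³ = 3*15625 = 46875)
j(X, Z) = -46875/2 - X/2 (j(X, Z) = -(X + 46875)/2 = -(46875 + X)/2 = -46875/2 - X/2)
R = 0 (R = 7 - 7 = 0)
R*j(c(2, 5), U(1, 4)) = 0*(-46875/2 - ½*(-5)) = 0*(-46875/2 + 5/2) = 0*(-23435) = 0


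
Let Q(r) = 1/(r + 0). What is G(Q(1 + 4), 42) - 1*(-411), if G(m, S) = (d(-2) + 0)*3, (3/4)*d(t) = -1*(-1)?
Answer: 415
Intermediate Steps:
d(t) = 4/3 (d(t) = 4*(-1*(-1))/3 = (4/3)*1 = 4/3)
Q(r) = 1/r
G(m, S) = 4 (G(m, S) = (4/3 + 0)*3 = (4/3)*3 = 4)
G(Q(1 + 4), 42) - 1*(-411) = 4 - 1*(-411) = 4 + 411 = 415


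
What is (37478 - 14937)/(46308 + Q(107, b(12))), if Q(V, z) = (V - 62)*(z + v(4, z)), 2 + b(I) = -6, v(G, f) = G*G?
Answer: 22541/46668 ≈ 0.48301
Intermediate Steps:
v(G, f) = G**2
b(I) = -8 (b(I) = -2 - 6 = -8)
Q(V, z) = (-62 + V)*(16 + z) (Q(V, z) = (V - 62)*(z + 4**2) = (-62 + V)*(z + 16) = (-62 + V)*(16 + z))
(37478 - 14937)/(46308 + Q(107, b(12))) = (37478 - 14937)/(46308 + (-992 - 62*(-8) + 16*107 + 107*(-8))) = 22541/(46308 + (-992 + 496 + 1712 - 856)) = 22541/(46308 + 360) = 22541/46668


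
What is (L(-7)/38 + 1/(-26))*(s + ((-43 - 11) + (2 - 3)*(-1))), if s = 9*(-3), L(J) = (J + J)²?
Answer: -101160/247 ≈ -409.55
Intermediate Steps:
L(J) = 4*J² (L(J) = (2*J)² = 4*J²)
s = -27
(L(-7)/38 + 1/(-26))*(s + ((-43 - 11) + (2 - 3)*(-1))) = ((4*(-7)²)/38 + 1/(-26))*(-27 + ((-43 - 11) + (2 - 3)*(-1))) = ((4*49)*(1/38) + 1*(-1/26))*(-27 + (-54 - 1*(-1))) = (196*(1/38) - 1/26)*(-27 + (-54 + 1)) = (98/19 - 1/26)*(-27 - 53) = (2529/494)*(-80) = -101160/247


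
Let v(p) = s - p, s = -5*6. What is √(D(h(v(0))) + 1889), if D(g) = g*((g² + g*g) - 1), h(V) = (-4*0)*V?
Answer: √1889 ≈ 43.463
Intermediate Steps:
s = -30
v(p) = -30 - p
h(V) = 0 (h(V) = 0*V = 0)
D(g) = g*(-1 + 2*g²) (D(g) = g*((g² + g²) - 1) = g*(2*g² - 1) = g*(-1 + 2*g²))
√(D(h(v(0))) + 1889) = √((-1*0 + 2*0³) + 1889) = √((0 + 2*0) + 1889) = √((0 + 0) + 1889) = √(0 + 1889) = √1889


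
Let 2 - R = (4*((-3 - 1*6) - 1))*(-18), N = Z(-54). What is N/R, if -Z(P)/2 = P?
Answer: -54/359 ≈ -0.15042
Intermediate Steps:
Z(P) = -2*P
N = 108 (N = -2*(-54) = 108)
R = -718 (R = 2 - 4*((-3 - 1*6) - 1)*(-18) = 2 - 4*((-3 - 6) - 1)*(-18) = 2 - 4*(-9 - 1)*(-18) = 2 - 4*(-10)*(-18) = 2 - (-40)*(-18) = 2 - 1*720 = 2 - 720 = -718)
N/R = 108/(-718) = 108*(-1/718) = -54/359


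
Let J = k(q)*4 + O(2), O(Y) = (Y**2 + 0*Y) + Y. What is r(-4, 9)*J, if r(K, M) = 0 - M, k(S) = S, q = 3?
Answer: -162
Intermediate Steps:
O(Y) = Y + Y**2 (O(Y) = (Y**2 + 0) + Y = Y**2 + Y = Y + Y**2)
r(K, M) = -M
J = 18 (J = 3*4 + 2*(1 + 2) = 12 + 2*3 = 12 + 6 = 18)
r(-4, 9)*J = -1*9*18 = -9*18 = -162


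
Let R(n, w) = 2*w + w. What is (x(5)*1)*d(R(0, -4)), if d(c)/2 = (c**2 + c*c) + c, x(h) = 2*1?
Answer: 1104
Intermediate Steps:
x(h) = 2
R(n, w) = 3*w
d(c) = 2*c + 4*c**2 (d(c) = 2*((c**2 + c*c) + c) = 2*((c**2 + c**2) + c) = 2*(2*c**2 + c) = 2*(c + 2*c**2) = 2*c + 4*c**2)
(x(5)*1)*d(R(0, -4)) = (2*1)*(2*(3*(-4))*(1 + 2*(3*(-4)))) = 2*(2*(-12)*(1 + 2*(-12))) = 2*(2*(-12)*(1 - 24)) = 2*(2*(-12)*(-23)) = 2*552 = 1104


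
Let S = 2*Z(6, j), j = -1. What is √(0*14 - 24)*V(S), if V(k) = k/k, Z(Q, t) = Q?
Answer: 2*I*√6 ≈ 4.899*I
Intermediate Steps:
S = 12 (S = 2*6 = 12)
V(k) = 1
√(0*14 - 24)*V(S) = √(0*14 - 24)*1 = √(0 - 24)*1 = √(-24)*1 = (2*I*√6)*1 = 2*I*√6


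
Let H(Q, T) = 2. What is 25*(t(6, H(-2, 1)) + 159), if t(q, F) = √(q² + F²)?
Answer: 3975 + 50*√10 ≈ 4133.1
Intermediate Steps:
t(q, F) = √(F² + q²)
25*(t(6, H(-2, 1)) + 159) = 25*(√(2² + 6²) + 159) = 25*(√(4 + 36) + 159) = 25*(√40 + 159) = 25*(2*√10 + 159) = 25*(159 + 2*√10) = 3975 + 50*√10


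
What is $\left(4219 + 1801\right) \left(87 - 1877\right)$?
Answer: $-10775800$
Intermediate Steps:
$\left(4219 + 1801\right) \left(87 - 1877\right) = 6020 \left(-1790\right) = -10775800$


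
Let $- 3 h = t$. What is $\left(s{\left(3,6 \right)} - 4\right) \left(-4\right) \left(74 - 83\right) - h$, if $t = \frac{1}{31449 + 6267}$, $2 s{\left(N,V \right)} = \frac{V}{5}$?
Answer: $- \frac{69246571}{565740} \approx -122.4$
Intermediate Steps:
$s{\left(N,V \right)} = \frac{V}{10}$ ($s{\left(N,V \right)} = \frac{V \frac{1}{5}}{2} = \frac{\frac{1}{5} V}{2} = \frac{V}{10}$)
$t = \frac{1}{37716} \approx 2.6514 \cdot 10^{-5}$
$h = - \frac{1}{113148}$ ($h = \left(- \frac{1}{3}\right) \frac{1}{37716} = - \frac{1}{113148} \approx -8.838 \cdot 10^{-6}$)
$\left(s{\left(3,6 \right)} - 4\right) \left(-4\right) \left(74 - 83\right) - h = \left(\frac{1}{10} \cdot 6 - 4\right) \left(-4\right) \left(74 - 83\right) - - \frac{1}{113148} = \left(\frac{3}{5} - 4\right) \left(-4\right) \left(-9\right) + \frac{1}{113148} = \left(- \frac{17}{5}\right) \left(-4\right) \left(-9\right) + \frac{1}{113148} = \frac{68}{5} \left(-9\right) + \frac{1}{113148} = - \frac{612}{5} + \frac{1}{113148} = - \frac{69246571}{565740}$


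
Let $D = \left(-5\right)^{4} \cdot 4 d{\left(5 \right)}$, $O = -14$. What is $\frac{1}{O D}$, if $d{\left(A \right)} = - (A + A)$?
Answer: $\frac{1}{350000} \approx 2.8571 \cdot 10^{-6}$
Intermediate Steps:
$d{\left(A \right)} = - 2 A$
$D = -25000$ ($D = \left(-5\right)^{4} \cdot 4 \left(\left(-2\right) 5\right) = 625 \cdot 4 \left(-10\right) = 2500 \left(-10\right) = -25000$)
$\frac{1}{O D} = \frac{1}{\left(-14\right) \left(-25000\right)} = \frac{1}{350000}$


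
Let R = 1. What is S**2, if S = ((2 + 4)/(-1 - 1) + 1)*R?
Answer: 4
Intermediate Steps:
S = -2 (S = ((2 + 4)/(-1 - 1) + 1)*1 = (6/(-2) + 1)*1 = (6*(-1/2) + 1)*1 = (-3 + 1)*1 = -2*1 = -2)
S**2 = (-2)**2 = 4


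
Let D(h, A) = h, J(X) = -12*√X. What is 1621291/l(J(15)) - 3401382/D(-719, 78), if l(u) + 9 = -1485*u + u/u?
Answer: 2025220546153673/428100323498 + 7222851405*√15/1190821484 ≈ 4754.2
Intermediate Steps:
l(u) = -8 - 1485*u (l(u) = -9 + (-1485*u + u/u) = -9 + (-1485*u + 1) = -9 + (1 - 1485*u) = -8 - 1485*u)
1621291/l(J(15)) - 3401382/D(-719, 78) = 1621291/(-8 - (-17820)*√15) - 3401382/(-719) = 1621291/(-8 + 17820*√15) - 3401382*(-1/719) = 1621291/(-8 + 17820*√15) + 3401382/719 = 3401382/719 + 1621291/(-8 + 17820*√15)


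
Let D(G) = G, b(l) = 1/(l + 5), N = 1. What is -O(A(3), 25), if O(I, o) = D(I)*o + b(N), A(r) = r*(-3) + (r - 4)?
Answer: 1499/6 ≈ 249.83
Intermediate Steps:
b(l) = 1/(5 + l)
A(r) = -4 - 2*r (A(r) = -3*r + (-4 + r) = -4 - 2*r)
O(I, o) = ⅙ + I*o (O(I, o) = I*o + 1/(5 + 1) = I*o + 1/6 = I*o + ⅙ = ⅙ + I*o)
-O(A(3), 25) = -(⅙ + (-4 - 2*3)*25) = -(⅙ + (-4 - 6)*25) = -(⅙ - 10*25) = -(⅙ - 250) = -1*(-1499/6) = 1499/6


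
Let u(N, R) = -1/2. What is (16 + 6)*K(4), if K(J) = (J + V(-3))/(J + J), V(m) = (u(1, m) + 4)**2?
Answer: 715/16 ≈ 44.688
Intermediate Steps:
u(N, R) = -1/2 (u(N, R) = -1*1/2 = -1/2)
V(m) = 49/4 (V(m) = (-1/2 + 4)**2 = (7/2)**2 = 49/4)
K(J) = (49/4 + J)/(2*J) (K(J) = (J + 49/4)/(J + J) = (49/4 + J)/((2*J)) = (49/4 + J)*(1/(2*J)) = (49/4 + J)/(2*J))
(16 + 6)*K(4) = (16 + 6)*((1/8)*(49 + 4*4)/4) = 22*((1/8)*(1/4)*(49 + 16)) = 22*((1/8)*(1/4)*65) = 22*(65/32) = 715/16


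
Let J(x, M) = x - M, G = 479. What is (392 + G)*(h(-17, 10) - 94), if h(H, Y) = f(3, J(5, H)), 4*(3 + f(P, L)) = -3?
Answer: -340561/4 ≈ -85140.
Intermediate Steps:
f(P, L) = -15/4 (f(P, L) = -3 + (1/4)*(-3) = -3 - 3/4 = -15/4)
h(H, Y) = -15/4
(392 + G)*(h(-17, 10) - 94) = (392 + 479)*(-15/4 - 94) = 871*(-391/4) = -340561/4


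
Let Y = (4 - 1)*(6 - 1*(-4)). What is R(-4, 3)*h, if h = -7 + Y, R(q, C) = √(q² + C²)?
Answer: 115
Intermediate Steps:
R(q, C) = √(C² + q²)
Y = 30 (Y = 3*(6 + 4) = 3*10 = 30)
h = 23 (h = -7 + 30 = 23)
R(-4, 3)*h = √(3² + (-4)²)*23 = √(9 + 16)*23 = √25*23 = 5*23 = 115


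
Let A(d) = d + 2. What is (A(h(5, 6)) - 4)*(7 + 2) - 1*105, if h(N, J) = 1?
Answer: -114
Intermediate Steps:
A(d) = 2 + d
(A(h(5, 6)) - 4)*(7 + 2) - 1*105 = ((2 + 1) - 4)*(7 + 2) - 1*105 = (3 - 4)*9 - 105 = -1*9 - 105 = -9 - 105 = -114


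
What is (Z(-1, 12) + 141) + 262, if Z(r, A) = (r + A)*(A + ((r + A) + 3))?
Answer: 689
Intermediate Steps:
Z(r, A) = (A + r)*(3 + r + 2*A) (Z(r, A) = (A + r)*(A + ((A + r) + 3)) = (A + r)*(A + (3 + A + r)) = (A + r)*(3 + r + 2*A))
(Z(-1, 12) + 141) + 262 = (((-1)² + 2*12² + 3*12 + 3*(-1) + 3*12*(-1)) + 141) + 262 = ((1 + 2*144 + 36 - 3 - 36) + 141) + 262 = ((1 + 288 + 36 - 3 - 36) + 141) + 262 = (286 + 141) + 262 = 427 + 262 = 689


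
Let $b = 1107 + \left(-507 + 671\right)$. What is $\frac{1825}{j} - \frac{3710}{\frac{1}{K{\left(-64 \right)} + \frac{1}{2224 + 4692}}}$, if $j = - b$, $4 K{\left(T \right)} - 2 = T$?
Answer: $\frac{36104656005}{627874} \approx 57503.0$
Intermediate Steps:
$K{\left(T \right)} = \frac{1}{2} + \frac{T}{4}$
$b = 1271$ ($b = 1107 + 164 = 1271$)
$j = -1271$ ($j = \left(-1\right) 1271 = -1271$)
$\frac{1825}{j} - \frac{3710}{\frac{1}{K{\left(-64 \right)} + \frac{1}{2224 + 4692}}} = \frac{1825}{-1271} - \frac{3710}{\frac{1}{\left(\frac{1}{2} + \frac{1}{4} \left(-64\right)\right) + \frac{1}{2224 + 4692}}} = 1825 \left(- \frac{1}{1271}\right) - \frac{3710}{\frac{1}{\left(\frac{1}{2} - 16\right) + \frac{1}{6916}}} = - \frac{1825}{1271} - \frac{3710}{\frac{1}{- \frac{31}{2} + \frac{1}{6916}}} = - \frac{1825}{1271} - \frac{3710}{\frac{1}{- \frac{107197}{6916}}} = - \frac{1825}{1271} - \frac{3710}{- \frac{6916}{107197}} = - \frac{1825}{1271} - - \frac{28407205}{494} = - \frac{1825}{1271} + \frac{28407205}{494} = \frac{36104656005}{627874}$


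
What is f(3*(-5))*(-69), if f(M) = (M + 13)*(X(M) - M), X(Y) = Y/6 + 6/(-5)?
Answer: 7797/5 ≈ 1559.4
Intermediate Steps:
X(Y) = -6/5 + Y/6 (X(Y) = Y*(1/6) + 6*(-1/5) = Y/6 - 6/5 = -6/5 + Y/6)
f(M) = (13 + M)*(-6/5 - 5*M/6) (f(M) = (M + 13)*((-6/5 + M/6) - M) = (13 + M)*(-6/5 - 5*M/6))
f(3*(-5))*(-69) = (-78/5 - 361*(-5)/10 - 5*(3*(-5))**2/6)*(-69) = (-78/5 - 361/30*(-15) - 5/6*(-15)**2)*(-69) = (-78/5 + 361/2 - 5/6*225)*(-69) = (-78/5 + 361/2 - 375/2)*(-69) = -113/5*(-69) = 7797/5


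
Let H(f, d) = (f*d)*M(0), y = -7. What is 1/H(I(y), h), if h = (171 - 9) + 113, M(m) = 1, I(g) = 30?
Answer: 1/8250 ≈ 0.00012121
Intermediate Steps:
h = 275 (h = 162 + 113 = 275)
H(f, d) = d*f (H(f, d) = (f*d)*1 = (d*f)*1 = d*f)
1/H(I(y), h) = 1/(275*30) = 1/8250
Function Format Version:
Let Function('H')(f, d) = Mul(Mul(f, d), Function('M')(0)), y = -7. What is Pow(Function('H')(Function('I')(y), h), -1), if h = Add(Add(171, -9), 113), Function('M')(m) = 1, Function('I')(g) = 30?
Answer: Rational(1, 8250) ≈ 0.00012121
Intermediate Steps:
h = 275 (h = Add(162, 113) = 275)
Function('H')(f, d) = Mul(d, f) (Function('H')(f, d) = Mul(Mul(f, d), 1) = Mul(Mul(d, f), 1) = Mul(d, f))
Pow(Function('H')(Function('I')(y), h), -1) = Pow(Mul(275, 30), -1) = Pow(8250, -1) = Rational(1, 8250)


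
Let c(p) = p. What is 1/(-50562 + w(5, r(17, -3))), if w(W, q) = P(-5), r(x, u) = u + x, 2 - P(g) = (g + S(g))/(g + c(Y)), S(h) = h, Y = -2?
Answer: -7/353930 ≈ -1.9778e-5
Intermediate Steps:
P(g) = 2 - 2*g/(-2 + g) (P(g) = 2 - (g + g)/(g - 2) = 2 - 2*g/(-2 + g))
w(W, q) = 4/7 (w(W, q) = -4/(-2 - 5) = -4/(-7) = -4*(-⅐) = 4/7)
1/(-50562 + w(5, r(17, -3))) = 1/(-50562 + 4/7) = 1/(-353930/7) = -7/353930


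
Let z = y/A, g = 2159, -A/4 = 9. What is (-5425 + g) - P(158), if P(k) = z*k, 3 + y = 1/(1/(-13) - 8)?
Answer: -3099326/945 ≈ -3279.7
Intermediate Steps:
A = -36 (A = -4*9 = -36)
y = -328/105 (y = -3 + 1/(1/(-13) - 8) = -3 + 1/(-1/13 - 8) = -3 + 1/(-105/13) = -3 - 13/105 = -328/105 ≈ -3.1238)
z = 82/945 (z = -328/105/(-36) = -328/105*(-1/36) = 82/945 ≈ 0.086772)
P(k) = 82*k/945
(-5425 + g) - P(158) = (-5425 + 2159) - 82*158/945 = -3266 - 1*12956/945 = -3266 - 12956/945 = -3099326/945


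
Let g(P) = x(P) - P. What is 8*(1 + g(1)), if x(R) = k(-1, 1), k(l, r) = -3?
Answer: -24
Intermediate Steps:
x(R) = -3
g(P) = -3 - P
8*(1 + g(1)) = 8*(1 + (-3 - 1*1)) = 8*(1 + (-3 - 1)) = 8*(1 - 4) = 8*(-3) = -24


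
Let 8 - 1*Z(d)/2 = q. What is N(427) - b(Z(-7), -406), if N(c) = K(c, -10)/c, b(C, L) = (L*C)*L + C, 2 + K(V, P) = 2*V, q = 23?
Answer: 2111562822/427 ≈ 4.9451e+6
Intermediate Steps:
K(V, P) = -2 + 2*V
Z(d) = -30 (Z(d) = 16 - 2*23 = 16 - 46 = -30)
b(C, L) = C + C*L² (b(C, L) = (C*L)*L + C = C*L² + C = C + C*L²)
N(c) = (-2 + 2*c)/c
N(427) - b(Z(-7), -406) = (2 - 2/427) - (-30)*(1 + (-406)²) = (2 - 2*1/427) - (-30)*(1 + 164836) = (2 - 2/427) - (-30)*164837 = 852/427 - 1*(-4945110) = 852/427 + 4945110 = 2111562822/427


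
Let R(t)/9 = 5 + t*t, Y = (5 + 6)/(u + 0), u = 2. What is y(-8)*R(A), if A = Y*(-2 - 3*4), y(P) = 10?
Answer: 534060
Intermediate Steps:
Y = 11/2 (Y = (5 + 6)/(2 + 0) = 11/2 ≈ 5.5000)
A = -77 (A = 11*(-2 - 3*4)/2 = 11*(-2 - 12)/2 = (11/2)*(-14) = -77)
R(t) = 45 + 9*t² (R(t) = 9*(5 + t*t) = 9*(5 + t²) = 45 + 9*t²)
y(-8)*R(A) = 10*(45 + 9*(-77)²) = 10*(45 + 9*5929) = 10*(45 + 53361) = 10*53406 = 534060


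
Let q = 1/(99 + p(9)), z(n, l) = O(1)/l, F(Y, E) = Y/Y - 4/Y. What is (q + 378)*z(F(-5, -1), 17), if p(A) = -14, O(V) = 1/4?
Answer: 32131/5780 ≈ 5.5590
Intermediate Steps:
F(Y, E) = 1 - 4/Y
O(V) = 1/4
z(n, l) = 1/(4*l)
q = 1/85 (q = 1/(99 - 14) = 1/85 ≈ 0.011765)
(q + 378)*z(F(-5, -1), 17) = (1/85 + 378)*((1/4)/17) = 32131*((1/4)*(1/17))/85 = (32131/85)*(1/68) = 32131/5780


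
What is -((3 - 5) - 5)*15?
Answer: 105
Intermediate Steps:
-((3 - 5) - 5)*15 = -(-2 - 5)*15 = -1*(-7)*15 = 7*15 = 105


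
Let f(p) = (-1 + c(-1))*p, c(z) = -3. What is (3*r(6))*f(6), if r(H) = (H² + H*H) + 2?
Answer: -5328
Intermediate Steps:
r(H) = 2 + 2*H² (r(H) = (H² + H²) + 2 = 2*H² + 2 = 2 + 2*H²)
f(p) = -4*p (f(p) = (-1 - 3)*p = -4*p)
(3*r(6))*f(6) = (3*(2 + 2*6²))*(-4*6) = (3*(2 + 2*36))*(-24) = (3*(2 + 72))*(-24) = (3*74)*(-24) = 222*(-24) = -5328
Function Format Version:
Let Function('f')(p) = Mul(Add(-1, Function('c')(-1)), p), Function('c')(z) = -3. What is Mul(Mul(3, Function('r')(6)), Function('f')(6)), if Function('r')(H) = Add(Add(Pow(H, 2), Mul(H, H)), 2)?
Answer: -5328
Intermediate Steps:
Function('r')(H) = Add(2, Mul(2, Pow(H, 2))) (Function('r')(H) = Add(Add(Pow(H, 2), Pow(H, 2)), 2) = Add(Mul(2, Pow(H, 2)), 2) = Add(2, Mul(2, Pow(H, 2))))
Function('f')(p) = Mul(-4, p) (Function('f')(p) = Mul(Add(-1, -3), p) = Mul(-4, p))
Mul(Mul(3, Function('r')(6)), Function('f')(6)) = Mul(Mul(3, Add(2, Mul(2, Pow(6, 2)))), Mul(-4, 6)) = Mul(Mul(3, Add(2, Mul(2, 36))), -24) = Mul(Mul(3, Add(2, 72)), -24) = Mul(Mul(3, 74), -24) = Mul(222, -24) = -5328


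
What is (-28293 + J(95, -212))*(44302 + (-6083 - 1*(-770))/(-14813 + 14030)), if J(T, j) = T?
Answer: -326098393414/261 ≈ -1.2494e+9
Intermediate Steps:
(-28293 + J(95, -212))*(44302 + (-6083 - 1*(-770))/(-14813 + 14030)) = (-28293 + 95)*(44302 + (-6083 - 1*(-770))/(-14813 + 14030)) = -28198*(44302 + (-6083 + 770)/(-783)) = -28198*(44302 - 5313*(-1/783)) = -28198*(44302 + 1771/261) = -28198*11564593/261 = -326098393414/261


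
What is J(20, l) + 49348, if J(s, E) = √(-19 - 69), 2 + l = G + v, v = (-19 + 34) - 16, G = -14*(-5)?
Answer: 49348 + 2*I*√22 ≈ 49348.0 + 9.3808*I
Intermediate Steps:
G = 70
v = -1 (v = 15 - 16 = -1)
l = 67 (l = -2 + (70 - 1) = -2 + 69 = 67)
J(s, E) = 2*I*√22 (J(s, E) = √(-88) = 2*I*√22)
J(20, l) + 49348 = 2*I*√22 + 49348 = 49348 + 2*I*√22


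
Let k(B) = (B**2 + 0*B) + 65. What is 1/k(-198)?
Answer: 1/39269 ≈ 2.5465e-5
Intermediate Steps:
k(B) = 65 + B**2 (k(B) = (B**2 + 0) + 65 = B**2 + 65 = 65 + B**2)
1/k(-198) = 1/(65 + (-198)**2) = 1/(65 + 39204) = 1/39269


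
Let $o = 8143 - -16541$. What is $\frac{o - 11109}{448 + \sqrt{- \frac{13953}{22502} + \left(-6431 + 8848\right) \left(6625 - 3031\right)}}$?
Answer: $- \frac{27369632640}{38190364607} + \frac{8145 \sqrt{488713598455154}}{38190364607} \approx 3.9981$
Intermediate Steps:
$o = 24684$ ($o = 8143 + 16541 = 24684$)
$\frac{o - 11109}{448 + \sqrt{- \frac{13953}{22502} + \left(-6431 + 8848\right) \left(6625 - 3031\right)}} = \frac{24684 - 11109}{448 + \sqrt{- \frac{13953}{22502} + \left(-6431 + 8848\right) \left(6625 - 3031\right)}} = \frac{13575}{448 + \sqrt{\left(-13953\right) \frac{1}{22502} + 2417 \cdot 3594}} = \frac{13575}{448 + \sqrt{- \frac{13953}{22502} + 8686698}} = \frac{13575}{448 + \sqrt{\frac{195468064443}{22502}}} = \frac{13575}{448 + \frac{3 \sqrt{488713598455154}}{22502}}$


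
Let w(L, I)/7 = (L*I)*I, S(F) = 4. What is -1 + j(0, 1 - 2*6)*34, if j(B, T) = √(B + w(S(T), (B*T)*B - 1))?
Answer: -1 + 68*√7 ≈ 178.91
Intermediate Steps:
w(L, I) = 7*L*I² (w(L, I) = 7*((L*I)*I) = 7*((I*L)*I) = 7*(L*I²) = 7*L*I²)
j(B, T) = √(B + 28*(-1 + T*B²)²) (j(B, T) = √(B + 7*4*((B*T)*B - 1)²) = √(B + 7*4*(T*B² - 1)²) = √(B + 7*4*(-1 + T*B²)²) = √(B + 28*(-1 + T*B²)²))
-1 + j(0, 1 - 2*6)*34 = -1 + √(0 + 28*(-1 + (1 - 2*6)*0²)²)*34 = -1 + √(0 + 28*(-1 + (1 - 12)*0)²)*34 = -1 + √(0 + 28*(-1 - 11*0)²)*34 = -1 + √(0 + 28*(-1 + 0)²)*34 = -1 + √(0 + 28*(-1)²)*34 = -1 + √(0 + 28*1)*34 = -1 + √(0 + 28)*34 = -1 + √28*34 = -1 + (2*√7)*34 = -1 + 68*√7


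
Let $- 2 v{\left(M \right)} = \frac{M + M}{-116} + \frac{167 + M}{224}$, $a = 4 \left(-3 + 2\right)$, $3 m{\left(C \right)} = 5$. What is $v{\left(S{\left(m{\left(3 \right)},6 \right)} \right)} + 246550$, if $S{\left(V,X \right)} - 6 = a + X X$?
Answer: $\frac{3203175911}{12992} \approx 2.4655 \cdot 10^{5}$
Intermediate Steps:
$m{\left(C \right)} = \frac{5}{3}$ ($m{\left(C \right)} = \frac{1}{3} \cdot 5 = \frac{5}{3}$)
$a = -4$ ($a = 4 \left(-1\right) = -4$)
$S{\left(V,X \right)} = 2 + X^{2}$ ($S{\left(V,X \right)} = 6 + \left(-4 + X X\right) = 6 + \left(-4 + X^{2}\right) = 2 + X^{2}$)
$v{\left(M \right)} = - \frac{167}{448} + \frac{83 M}{12992}$ ($v{\left(M \right)} = - \frac{\frac{M + M}{-116} + \frac{167 + M}{224}}{2} = - \frac{2 M \left(- \frac{1}{116}\right) + \left(167 + M\right) \frac{1}{224}}{2} = - \frac{- \frac{M}{58} + \left(\frac{167}{224} + \frac{M}{224}\right)}{2} = - \frac{\frac{167}{224} - \frac{83 M}{6496}}{2} = - \frac{167}{448} + \frac{83 M}{12992}$)
$v{\left(S{\left(m{\left(3 \right)},6 \right)} \right)} + 246550 = \left(- \frac{167}{448} + \frac{83 \left(2 + 6^{2}\right)}{12992}\right) + 246550 = \left(- \frac{167}{448} + \frac{83 \left(2 + 36\right)}{12992}\right) + 246550 = \left(- \frac{167}{448} + \frac{83}{12992} \cdot 38\right) + 246550 = \left(- \frac{167}{448} + \frac{1577}{6496}\right) + 246550 = - \frac{1689}{12992} + 246550 = \frac{3203175911}{12992}$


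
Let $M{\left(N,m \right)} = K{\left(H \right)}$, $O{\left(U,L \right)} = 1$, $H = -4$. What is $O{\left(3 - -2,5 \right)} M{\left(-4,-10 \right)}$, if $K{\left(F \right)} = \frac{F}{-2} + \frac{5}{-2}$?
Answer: $- \frac{1}{2} \approx -0.5$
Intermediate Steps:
$K{\left(F \right)} = - \frac{5}{2} - \frac{F}{2}$ ($K{\left(F \right)} = F \left(- \frac{1}{2}\right) + 5 \left(- \frac{1}{2}\right) = - \frac{F}{2} - \frac{5}{2} = - \frac{5}{2} - \frac{F}{2}$)
$M{\left(N,m \right)} = - \frac{1}{2}$ ($M{\left(N,m \right)} = - \frac{5}{2} - -2 = - \frac{5}{2} + 2 = - \frac{1}{2}$)
$O{\left(3 - -2,5 \right)} M{\left(-4,-10 \right)} = 1 \left(- \frac{1}{2}\right) = - \frac{1}{2}$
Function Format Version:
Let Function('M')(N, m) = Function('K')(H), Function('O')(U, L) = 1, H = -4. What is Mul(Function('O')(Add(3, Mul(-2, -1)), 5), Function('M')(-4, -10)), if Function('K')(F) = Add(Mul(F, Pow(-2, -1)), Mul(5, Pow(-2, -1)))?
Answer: Rational(-1, 2) ≈ -0.50000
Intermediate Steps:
Function('K')(F) = Add(Rational(-5, 2), Mul(Rational(-1, 2), F)) (Function('K')(F) = Add(Mul(F, Rational(-1, 2)), Mul(5, Rational(-1, 2))) = Add(Mul(Rational(-1, 2), F), Rational(-5, 2)) = Add(Rational(-5, 2), Mul(Rational(-1, 2), F)))
Function('M')(N, m) = Rational(-1, 2) (Function('M')(N, m) = Add(Rational(-5, 2), Mul(Rational(-1, 2), -4)) = Add(Rational(-5, 2), 2) = Rational(-1, 2))
Mul(Function('O')(Add(3, Mul(-2, -1)), 5), Function('M')(-4, -10)) = Mul(1, Rational(-1, 2)) = Rational(-1, 2)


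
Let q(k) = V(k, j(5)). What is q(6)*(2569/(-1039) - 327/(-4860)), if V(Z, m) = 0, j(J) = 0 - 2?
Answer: 0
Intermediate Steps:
j(J) = -2
q(k) = 0
q(6)*(2569/(-1039) - 327/(-4860)) = 0*(2569/(-1039) - 327/(-4860)) = 0*(2569*(-1/1039) - 327*(-1/4860)) = 0*(-2569/1039 + 109/1620) = 0*(-4048529/1683180) = 0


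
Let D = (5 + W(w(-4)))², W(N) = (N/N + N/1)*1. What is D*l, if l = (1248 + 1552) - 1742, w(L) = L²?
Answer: 512072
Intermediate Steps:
l = 1058 (l = 2800 - 1742 = 1058)
W(N) = 1 + N (W(N) = (1 + N*1)*1 = (1 + N)*1 = 1 + N)
D = 484 (D = (5 + (1 + (-4)²))² = (5 + (1 + 16))² = (5 + 17)² = 22² = 484)
D*l = 484*1058 = 512072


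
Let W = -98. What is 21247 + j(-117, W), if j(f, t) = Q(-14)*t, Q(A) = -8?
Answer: 22031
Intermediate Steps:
j(f, t) = -8*t
21247 + j(-117, W) = 21247 - 8*(-98) = 21247 + 784 = 22031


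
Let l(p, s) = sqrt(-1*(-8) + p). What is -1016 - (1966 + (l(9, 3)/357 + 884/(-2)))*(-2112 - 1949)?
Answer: 6187948 + 4061*sqrt(17)/357 ≈ 6.1880e+6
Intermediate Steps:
l(p, s) = sqrt(8 + p)
-1016 - (1966 + (l(9, 3)/357 + 884/(-2)))*(-2112 - 1949) = -1016 - (1966 + (sqrt(8 + 9)/357 + 884/(-2)))*(-2112 - 1949) = -1016 - (1966 + (sqrt(17)*(1/357) + 884*(-1/2)))*(-4061) = -1016 - (1966 + (sqrt(17)/357 - 442))*(-4061) = -1016 - (1966 + (-442 + sqrt(17)/357))*(-4061) = -1016 - (1524 + sqrt(17)/357)*(-4061) = -1016 - (-6188964 - 4061*sqrt(17)/357) = -1016 + (6188964 + 4061*sqrt(17)/357) = 6187948 + 4061*sqrt(17)/357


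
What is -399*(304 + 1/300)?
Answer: -12129733/100 ≈ -1.2130e+5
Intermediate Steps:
-399*(304 + 1/300) = -399*91201/300 = -12129733/100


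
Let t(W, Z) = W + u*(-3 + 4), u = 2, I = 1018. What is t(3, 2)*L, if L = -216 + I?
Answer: 4010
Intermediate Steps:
t(W, Z) = 2 + W (t(W, Z) = W + 2*(-3 + 4) = W + 2*1 = W + 2 = 2 + W)
L = 802 (L = -216 + 1018 = 802)
t(3, 2)*L = (2 + 3)*802 = 5*802 = 4010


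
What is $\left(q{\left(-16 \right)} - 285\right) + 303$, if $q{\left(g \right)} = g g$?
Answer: $274$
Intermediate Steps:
$q{\left(g \right)} = g^{2}$
$\left(q{\left(-16 \right)} - 285\right) + 303 = \left(\left(-16\right)^{2} - 285\right) + 303 = \left(256 - 285\right) + 303 = -29 + 303 = 274$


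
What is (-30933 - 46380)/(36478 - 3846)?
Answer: -77313/32632 ≈ -2.3692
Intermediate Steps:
(-30933 - 46380)/(36478 - 3846) = -77313/32632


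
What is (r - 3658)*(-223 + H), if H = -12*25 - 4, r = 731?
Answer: 1542529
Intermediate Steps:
H = -304 (H = -300 - 4 = -304)
(r - 3658)*(-223 + H) = (731 - 3658)*(-223 - 304) = -2927*(-527) = 1542529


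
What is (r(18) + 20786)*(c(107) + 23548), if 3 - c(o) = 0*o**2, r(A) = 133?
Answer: 492663369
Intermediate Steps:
c(o) = 3 (c(o) = 3 - 0*o**2 = 3 - 1*0 = 3 + 0 = 3)
(r(18) + 20786)*(c(107) + 23548) = (133 + 20786)*(3 + 23548) = 20919*23551 = 492663369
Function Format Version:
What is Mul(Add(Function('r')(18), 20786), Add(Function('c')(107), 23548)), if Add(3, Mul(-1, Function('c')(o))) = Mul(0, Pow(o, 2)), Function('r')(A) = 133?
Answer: 492663369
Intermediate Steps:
Function('c')(o) = 3 (Function('c')(o) = Add(3, Mul(-1, Mul(0, Pow(o, 2)))) = Add(3, Mul(-1, 0)) = Add(3, 0) = 3)
Mul(Add(Function('r')(18), 20786), Add(Function('c')(107), 23548)) = Mul(Add(133, 20786), Add(3, 23548)) = Mul(20919, 23551) = 492663369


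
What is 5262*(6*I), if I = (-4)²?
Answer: 505152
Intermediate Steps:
I = 16
5262*(6*I) = 5262*(6*16) = 5262*96 = 505152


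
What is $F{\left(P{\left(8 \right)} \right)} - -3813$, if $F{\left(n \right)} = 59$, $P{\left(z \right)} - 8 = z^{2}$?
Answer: $3872$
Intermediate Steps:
$P{\left(z \right)} = 8 + z^{2}$
$F{\left(P{\left(8 \right)} \right)} - -3813 = 59 - -3813 = 59 + 3813 = 3872$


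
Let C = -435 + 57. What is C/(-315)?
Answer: 6/5 ≈ 1.2000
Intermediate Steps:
C = -378
C/(-315) = -378/(-315) = -378*(-1/315) = 6/5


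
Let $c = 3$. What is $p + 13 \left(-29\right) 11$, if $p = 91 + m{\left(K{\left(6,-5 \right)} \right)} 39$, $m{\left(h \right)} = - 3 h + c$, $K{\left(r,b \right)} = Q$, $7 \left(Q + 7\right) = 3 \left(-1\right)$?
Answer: $- \frac{21489}{7} \approx -3069.9$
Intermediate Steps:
$Q = - \frac{52}{7}$ ($Q = -7 + \frac{3 \left(-1\right)}{7} = -7 + \frac{1}{7} \left(-3\right) = -7 - \frac{3}{7} = - \frac{52}{7} \approx -7.4286$)
$K{\left(r,b \right)} = - \frac{52}{7}$
$m{\left(h \right)} = 3 - 3 h$ ($m{\left(h \right)} = - 3 h + 3 = 3 - 3 h$)
$p = \frac{7540}{7}$ ($p = 91 + \left(3 - - \frac{156}{7}\right) 39 = 91 + \left(3 + \frac{156}{7}\right) 39 = 91 + \frac{177}{7} \cdot 39 = 91 + \frac{6903}{7} = \frac{7540}{7} \approx 1077.1$)
$p + 13 \left(-29\right) 11 = \frac{7540}{7} + 13 \left(-29\right) 11 = \frac{7540}{7} - 4147 = - \frac{21489}{7}$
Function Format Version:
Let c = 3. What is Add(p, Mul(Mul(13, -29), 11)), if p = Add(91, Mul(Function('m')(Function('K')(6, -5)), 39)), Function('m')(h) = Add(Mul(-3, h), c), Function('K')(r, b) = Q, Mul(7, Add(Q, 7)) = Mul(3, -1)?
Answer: Rational(-21489, 7) ≈ -3069.9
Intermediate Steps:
Q = Rational(-52, 7) (Q = Add(-7, Mul(Rational(1, 7), Mul(3, -1))) = Add(-7, Mul(Rational(1, 7), -3)) = Add(-7, Rational(-3, 7)) = Rational(-52, 7) ≈ -7.4286)
Function('K')(r, b) = Rational(-52, 7)
Function('m')(h) = Add(3, Mul(-3, h)) (Function('m')(h) = Add(Mul(-3, h), 3) = Add(3, Mul(-3, h)))
p = Rational(7540, 7) (p = Add(91, Mul(Add(3, Mul(-3, Rational(-52, 7))), 39)) = Add(91, Mul(Add(3, Rational(156, 7)), 39)) = Add(91, Mul(Rational(177, 7), 39)) = Add(91, Rational(6903, 7)) = Rational(7540, 7) ≈ 1077.1)
Add(p, Mul(Mul(13, -29), 11)) = Add(Rational(7540, 7), Mul(Mul(13, -29), 11)) = Add(Rational(7540, 7), Mul(-377, 11)) = Add(Rational(7540, 7), -4147) = Rational(-21489, 7)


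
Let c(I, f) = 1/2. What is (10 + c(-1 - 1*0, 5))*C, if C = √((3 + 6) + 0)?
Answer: 63/2 ≈ 31.500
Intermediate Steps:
c(I, f) = ½
C = 3 (C = √(9 + 0) = √9 = 3)
(10 + c(-1 - 1*0, 5))*C = (10 + ½)*3 = (21/2)*3 = 63/2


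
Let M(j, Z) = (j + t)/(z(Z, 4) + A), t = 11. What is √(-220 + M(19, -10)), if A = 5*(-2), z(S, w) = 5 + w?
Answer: 5*I*√10 ≈ 15.811*I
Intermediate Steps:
A = -10
M(j, Z) = -11 - j (M(j, Z) = (j + 11)/((5 + 4) - 10) = (11 + j)/(9 - 10) = (11 + j)/(-1) = (11 + j)*(-1) = -11 - j)
√(-220 + M(19, -10)) = √(-220 + (-11 - 1*19)) = √(-220 + (-11 - 19)) = √(-220 - 30) = √(-250) = 5*I*√10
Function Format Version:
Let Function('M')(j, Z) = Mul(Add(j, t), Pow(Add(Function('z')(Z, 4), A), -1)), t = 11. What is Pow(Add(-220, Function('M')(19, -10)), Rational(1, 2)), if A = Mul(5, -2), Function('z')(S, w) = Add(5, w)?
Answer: Mul(5, I, Pow(10, Rational(1, 2))) ≈ Mul(15.811, I)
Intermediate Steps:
A = -10
Function('M')(j, Z) = Add(-11, Mul(-1, j)) (Function('M')(j, Z) = Mul(Add(j, 11), Pow(Add(Add(5, 4), -10), -1)) = Mul(Add(11, j), Pow(Add(9, -10), -1)) = Mul(Add(11, j), Pow(-1, -1)) = Mul(Add(11, j), -1) = Add(-11, Mul(-1, j)))
Pow(Add(-220, Function('M')(19, -10)), Rational(1, 2)) = Pow(Add(-220, Add(-11, Mul(-1, 19))), Rational(1, 2)) = Pow(Add(-220, Add(-11, -19)), Rational(1, 2)) = Pow(Add(-220, -30), Rational(1, 2)) = Pow(-250, Rational(1, 2)) = Mul(5, I, Pow(10, Rational(1, 2)))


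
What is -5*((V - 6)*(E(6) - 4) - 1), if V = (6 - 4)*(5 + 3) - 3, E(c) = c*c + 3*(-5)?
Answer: -590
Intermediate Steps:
E(c) = -15 + c² (E(c) = c² - 15 = -15 + c²)
V = 13 (V = 2*8 - 3 = 16 - 3 = 13)
-5*((V - 6)*(E(6) - 4) - 1) = -5*((13 - 6)*((-15 + 6²) - 4) - 1) = -5*(7*((-15 + 36) - 4) - 1) = -5*(7*(21 - 4) - 1) = -5*(7*17 - 1) = -5*(119 - 1) = -5*118 = -590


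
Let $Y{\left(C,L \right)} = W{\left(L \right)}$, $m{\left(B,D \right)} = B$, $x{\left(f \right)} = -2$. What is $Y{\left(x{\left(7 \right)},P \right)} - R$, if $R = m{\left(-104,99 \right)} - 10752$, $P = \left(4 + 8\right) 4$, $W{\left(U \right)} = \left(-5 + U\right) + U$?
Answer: $10947$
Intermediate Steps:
$W{\left(U \right)} = -5 + 2 U$
$P = 48$ ($P = 12 \cdot 4 = 48$)
$Y{\left(C,L \right)} = -5 + 2 L$
$R = -10856$ ($R = -104 - 10752 = -10856$)
$Y{\left(x{\left(7 \right)},P \right)} - R = \left(-5 + 2 \cdot 48\right) - -10856 = \left(-5 + 96\right) + 10856 = 91 + 10856 = 10947$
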